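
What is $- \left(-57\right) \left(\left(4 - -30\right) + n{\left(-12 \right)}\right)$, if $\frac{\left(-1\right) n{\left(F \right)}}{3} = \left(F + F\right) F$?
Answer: $-47310$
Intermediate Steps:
$n{\left(F \right)} = - 6 F^{2}$ ($n{\left(F \right)} = - 3 \left(F + F\right) F = - 3 \cdot 2 F F = - 3 \cdot 2 F^{2} = - 6 F^{2}$)
$- \left(-57\right) \left(\left(4 - -30\right) + n{\left(-12 \right)}\right) = - \left(-57\right) \left(\left(4 - -30\right) - 6 \left(-12\right)^{2}\right) = - \left(-57\right) \left(\left(4 + 30\right) - 864\right) = - \left(-57\right) \left(34 - 864\right) = - \left(-57\right) \left(-830\right) = \left(-1\right) 47310 = -47310$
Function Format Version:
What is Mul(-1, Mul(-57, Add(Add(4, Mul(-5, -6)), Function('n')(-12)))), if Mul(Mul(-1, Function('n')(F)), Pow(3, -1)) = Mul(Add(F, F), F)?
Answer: -47310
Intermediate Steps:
Function('n')(F) = Mul(-6, Pow(F, 2)) (Function('n')(F) = Mul(-3, Mul(Add(F, F), F)) = Mul(-3, Mul(Mul(2, F), F)) = Mul(-3, Mul(2, Pow(F, 2))) = Mul(-6, Pow(F, 2)))
Mul(-1, Mul(-57, Add(Add(4, Mul(-5, -6)), Function('n')(-12)))) = Mul(-1, Mul(-57, Add(Add(4, Mul(-5, -6)), Mul(-6, Pow(-12, 2))))) = Mul(-1, Mul(-57, Add(Add(4, 30), Mul(-6, 144)))) = Mul(-1, Mul(-57, Add(34, -864))) = Mul(-1, Mul(-57, -830)) = Mul(-1, 47310) = -47310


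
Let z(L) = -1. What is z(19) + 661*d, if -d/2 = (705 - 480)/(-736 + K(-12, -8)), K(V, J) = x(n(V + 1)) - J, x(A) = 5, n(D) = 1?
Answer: 98909/241 ≈ 410.41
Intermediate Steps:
K(V, J) = 5 - J
d = 150/241 (d = -2*(705 - 480)/(-736 + (5 - 1*(-8))) = -450/(-736 + (5 + 8)) = -450/(-736 + 13) = -450/(-723) = -450*(-1)/723 = -2*(-75/241) = 150/241 ≈ 0.62241)
z(19) + 661*d = -1 + 661*(150/241) = -1 + 99150/241 = 98909/241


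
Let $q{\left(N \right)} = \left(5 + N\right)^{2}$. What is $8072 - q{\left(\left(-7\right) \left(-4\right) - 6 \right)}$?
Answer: $7343$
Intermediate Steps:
$8072 - q{\left(\left(-7\right) \left(-4\right) - 6 \right)} = 8072 - \left(5 - -22\right)^{2} = 8072 - \left(5 + \left(28 - 6\right)\right)^{2} = 8072 - \left(5 + 22\right)^{2} = 8072 - 27^{2} = 8072 - 729 = 7343$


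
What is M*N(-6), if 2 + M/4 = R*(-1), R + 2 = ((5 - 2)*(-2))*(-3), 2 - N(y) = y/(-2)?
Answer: 72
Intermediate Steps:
N(y) = 2 + y/2 (N(y) = 2 - y/(-2) = 2 - y*(-1)/2 = 2 - (-1)*y/2 = 2 + y/2)
R = 16 (R = -2 + ((5 - 2)*(-2))*(-3) = -2 + (3*(-2))*(-3) = -2 - 6*(-3) = -2 + 18 = 16)
M = -72 (M = -8 + 4*(16*(-1)) = -8 + 4*(-16) = -8 - 64 = -72)
M*N(-6) = -72*(2 + (½)*(-6)) = -72*(2 - 3) = -72*(-1) = 72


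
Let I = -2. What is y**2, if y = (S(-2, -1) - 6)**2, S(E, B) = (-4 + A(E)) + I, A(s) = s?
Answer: 38416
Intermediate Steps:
S(E, B) = -6 + E (S(E, B) = (-4 + E) - 2 = -6 + E)
y = 196 (y = ((-6 - 2) - 6)**2 = (-8 - 6)**2 = (-14)**2 = 196)
y**2 = 196**2 = 38416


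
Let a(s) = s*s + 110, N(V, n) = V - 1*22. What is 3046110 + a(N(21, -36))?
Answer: 3046221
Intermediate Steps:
N(V, n) = -22 + V (N(V, n) = V - 22 = -22 + V)
a(s) = 110 + s² (a(s) = s² + 110 = 110 + s²)
3046110 + a(N(21, -36)) = 3046110 + (110 + (-22 + 21)²) = 3046110 + (110 + (-1)²) = 3046110 + (110 + 1) = 3046110 + 111 = 3046221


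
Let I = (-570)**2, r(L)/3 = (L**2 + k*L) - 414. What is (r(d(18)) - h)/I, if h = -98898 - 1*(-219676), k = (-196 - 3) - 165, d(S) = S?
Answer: -35176/81225 ≈ -0.43307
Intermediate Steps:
k = -364 (k = -199 - 165 = -364)
r(L) = -1242 - 1092*L + 3*L**2 (r(L) = 3*((L**2 - 364*L) - 414) = 3*(-414 + L**2 - 364*L) = -1242 - 1092*L + 3*L**2)
h = 120778 (h = -98898 + 219676 = 120778)
I = 324900
(r(d(18)) - h)/I = ((-1242 - 1092*18 + 3*18**2) - 1*120778)/324900 = ((-1242 - 19656 + 3*324) - 120778)*(1/324900) = ((-1242 - 19656 + 972) - 120778)*(1/324900) = (-19926 - 120778)*(1/324900) = -140704*1/324900 = -35176/81225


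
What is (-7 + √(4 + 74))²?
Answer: (7 - √78)² ≈ 3.3553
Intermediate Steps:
(-7 + √(4 + 74))² = (-7 + √78)²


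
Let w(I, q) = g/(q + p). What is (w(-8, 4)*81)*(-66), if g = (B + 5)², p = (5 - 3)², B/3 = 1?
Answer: -42768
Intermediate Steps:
B = 3 (B = 3*1 = 3)
p = 4 (p = 2² = 4)
g = 64 (g = (3 + 5)² = 8² = 64)
w(I, q) = 64/(4 + q) (w(I, q) = 64/(q + 4) = 64/(4 + q))
(w(-8, 4)*81)*(-66) = ((64/(4 + 4))*81)*(-66) = ((64/8)*81)*(-66) = ((64*(⅛))*81)*(-66) = (8*81)*(-66) = 648*(-66) = -42768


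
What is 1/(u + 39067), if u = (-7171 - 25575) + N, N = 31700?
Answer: 1/38021 ≈ 2.6301e-5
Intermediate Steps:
u = -1046 (u = (-7171 - 25575) + 31700 = -32746 + 31700 = -1046)
1/(u + 39067) = 1/(-1046 + 39067) = 1/38021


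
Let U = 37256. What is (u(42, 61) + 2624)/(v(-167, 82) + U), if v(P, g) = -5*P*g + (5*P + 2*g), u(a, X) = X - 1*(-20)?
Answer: 541/21011 ≈ 0.025748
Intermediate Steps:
u(a, X) = 20 + X (u(a, X) = X + 20 = 20 + X)
v(P, g) = 2*g + 5*P - 5*P*g (v(P, g) = -5*P*g + (2*g + 5*P) = 2*g + 5*P - 5*P*g)
(u(42, 61) + 2624)/(v(-167, 82) + U) = ((20 + 61) + 2624)/((2*82 + 5*(-167) - 5*(-167)*82) + 37256) = (81 + 2624)/((164 - 835 + 68470) + 37256) = 2705/(67799 + 37256) = 2705/105055 = 2705*(1/105055) = 541/21011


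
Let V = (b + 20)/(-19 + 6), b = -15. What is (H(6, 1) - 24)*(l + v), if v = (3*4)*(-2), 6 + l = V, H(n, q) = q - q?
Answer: 9480/13 ≈ 729.23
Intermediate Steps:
H(n, q) = 0
V = -5/13 (V = (-15 + 20)/(-19 + 6) = 5/(-13) = 5*(-1/13) = -5/13 ≈ -0.38462)
l = -83/13 (l = -6 - 5/13 = -83/13 ≈ -6.3846)
v = -24 (v = 12*(-2) = -24)
(H(6, 1) - 24)*(l + v) = (0 - 24)*(-83/13 - 24) = -24*(-395/13) = 9480/13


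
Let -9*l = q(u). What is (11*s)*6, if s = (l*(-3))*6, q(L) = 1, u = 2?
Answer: 132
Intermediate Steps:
l = -⅑ (l = -⅑*1 = -⅑ ≈ -0.11111)
s = 2 (s = -⅑*(-3)*6 = (⅓)*6 = 2)
(11*s)*6 = (11*2)*6 = 22*6 = 132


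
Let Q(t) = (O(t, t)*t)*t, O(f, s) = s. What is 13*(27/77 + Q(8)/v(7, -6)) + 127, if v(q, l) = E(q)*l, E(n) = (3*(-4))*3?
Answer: 337574/2079 ≈ 162.37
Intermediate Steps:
E(n) = -36 (E(n) = -12*3 = -36)
v(q, l) = -36*l
Q(t) = t**3 (Q(t) = (t*t)*t = t**2*t = t**3)
13*(27/77 + Q(8)/v(7, -6)) + 127 = 13*(27/77 + 8**3/((-36*(-6)))) + 127 = 13*(27*(1/77) + 512/216) + 127 = 13*(27/77 + 512*(1/216)) + 127 = 13*(27/77 + 64/27) + 127 = 13*(5657/2079) + 127 = 73541/2079 + 127 = 337574/2079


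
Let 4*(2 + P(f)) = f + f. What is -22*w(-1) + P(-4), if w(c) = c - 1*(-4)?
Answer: -70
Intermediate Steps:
P(f) = -2 + f/2 (P(f) = -2 + (f + f)/4 = -2 + (2*f)/4 = -2 + f/2)
w(c) = 4 + c (w(c) = c + 4 = 4 + c)
-22*w(-1) + P(-4) = -22*(4 - 1) + (-2 + (½)*(-4)) = -22*3 + (-2 - 2) = -66 - 4 = -70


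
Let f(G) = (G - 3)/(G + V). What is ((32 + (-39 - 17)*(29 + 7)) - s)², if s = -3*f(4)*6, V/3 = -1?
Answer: 3865156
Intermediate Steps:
V = -3 (V = 3*(-1) = -3)
f(G) = 1 (f(G) = (G - 3)/(G - 3) = (-3 + G)/(-3 + G) = 1)
s = -18 (s = -3*1*6 = -3*6 = -18)
((32 + (-39 - 17)*(29 + 7)) - s)² = ((32 + (-39 - 17)*(29 + 7)) - 1*(-18))² = ((32 - 56*36) + 18)² = ((32 - 2016) + 18)² = (-1984 + 18)² = (-1966)² = 3865156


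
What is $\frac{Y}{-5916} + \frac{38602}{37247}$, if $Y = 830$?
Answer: $\frac{5807483}{6480978} \approx 0.89608$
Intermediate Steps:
$\frac{Y}{-5916} + \frac{38602}{37247} = \frac{830}{-5916} + \frac{38602}{37247} = 830 \left(- \frac{1}{5916}\right) + 38602 \cdot \frac{1}{37247} = - \frac{415}{2958} + \frac{38602}{37247} = \frac{5807483}{6480978}$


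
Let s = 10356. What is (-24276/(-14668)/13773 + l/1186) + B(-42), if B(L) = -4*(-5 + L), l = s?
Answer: 1964028952053/9983271821 ≈ 196.73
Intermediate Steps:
l = 10356
B(L) = 20 - 4*L
(-24276/(-14668)/13773 + l/1186) + B(-42) = (-24276/(-14668)/13773 + 10356/1186) + (20 - 4*(-42)) = (-24276*(-1/14668)*(1/13773) + 10356*(1/1186)) + (20 + 168) = ((6069/3667)*(1/13773) + 5178/593) + 188 = (2023/16835197 + 5178/593) + 188 = 87173849705/9983271821 + 188 = 1964028952053/9983271821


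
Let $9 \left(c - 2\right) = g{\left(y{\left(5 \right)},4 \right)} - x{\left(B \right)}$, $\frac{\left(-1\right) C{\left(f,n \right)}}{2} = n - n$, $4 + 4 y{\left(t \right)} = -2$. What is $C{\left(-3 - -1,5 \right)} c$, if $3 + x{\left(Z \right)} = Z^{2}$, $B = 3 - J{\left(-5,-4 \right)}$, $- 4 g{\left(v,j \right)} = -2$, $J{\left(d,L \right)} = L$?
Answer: $0$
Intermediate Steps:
$y{\left(t \right)} = - \frac{3}{2}$ ($y{\left(t \right)} = -1 + \frac{1}{4} \left(-2\right) = -1 - \frac{1}{2} = - \frac{3}{2}$)
$g{\left(v,j \right)} = \frac{1}{2}$ ($g{\left(v,j \right)} = \left(- \frac{1}{4}\right) \left(-2\right) = \frac{1}{2}$)
$C{\left(f,n \right)} = 0$ ($C{\left(f,n \right)} = - 2 \left(n - n\right) = \left(-2\right) 0 = 0$)
$B = 7$ ($B = 3 - -4 = 3 + 4 = 7$)
$x{\left(Z \right)} = -3 + Z^{2}$
$c = - \frac{55}{18}$ ($c = 2 + \frac{\frac{1}{2} - \left(-3 + 7^{2}\right)}{9} = 2 + \frac{\frac{1}{2} - \left(-3 + 49\right)}{9} = 2 + \frac{\frac{1}{2} - 46}{9} = 2 + \frac{1}{9} \left(- \frac{91}{2}\right) = 2 - \frac{91}{18} = - \frac{55}{18} \approx -3.0556$)
$C{\left(-3 - -1,5 \right)} c = 0 \left(- \frac{55}{18}\right) = 0$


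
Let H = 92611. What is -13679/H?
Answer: -13679/92611 ≈ -0.14770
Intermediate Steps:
-13679/H = -13679/92611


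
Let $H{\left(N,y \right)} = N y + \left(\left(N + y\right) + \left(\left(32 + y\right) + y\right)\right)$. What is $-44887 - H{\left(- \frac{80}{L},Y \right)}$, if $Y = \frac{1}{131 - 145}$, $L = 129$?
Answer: $- \frac{81122287}{1806} \approx -44918.0$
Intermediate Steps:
$Y = - \frac{1}{14}$ ($Y = \frac{1}{-14} = - \frac{1}{14} \approx -0.071429$)
$H{\left(N,y \right)} = 32 + N + 3 y + N y$ ($H{\left(N,y \right)} = N y + \left(\left(N + y\right) + \left(32 + 2 y\right)\right) = N y + \left(32 + N + 3 y\right) = 32 + N + 3 y + N y$)
$-44887 - H{\left(- \frac{80}{L},Y \right)} = -44887 - \left(32 - \frac{80}{129} + 3 \left(- \frac{1}{14}\right) + - \frac{80}{129} \left(- \frac{1}{14}\right)\right) = -44887 - \left(32 - \frac{80}{129} - \frac{3}{14} + \left(-80\right) \frac{1}{129} \left(- \frac{1}{14}\right)\right) = -44887 - \left(32 - \frac{80}{129} - \frac{3}{14} - - \frac{40}{903}\right) = -44887 - \left(32 - \frac{80}{129} - \frac{3}{14} + \frac{40}{903}\right) = -44887 - \frac{56365}{1806} = - \frac{81122287}{1806}$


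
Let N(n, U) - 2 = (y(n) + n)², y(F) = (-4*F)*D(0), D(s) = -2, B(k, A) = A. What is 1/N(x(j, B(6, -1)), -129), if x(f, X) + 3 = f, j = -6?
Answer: 1/6563 ≈ 0.00015237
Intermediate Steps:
x(f, X) = -3 + f
y(F) = 8*F (y(F) = -4*F*(-2) = 8*F)
N(n, U) = 2 + 81*n² (N(n, U) = 2 + (8*n + n)² = 2 + (9*n)² = 2 + 81*n²)
1/N(x(j, B(6, -1)), -129) = 1/(2 + 81*(-3 - 6)²) = 1/(2 + 81*(-9)²) = 1/(2 + 81*81) = 1/(2 + 6561) = 1/6563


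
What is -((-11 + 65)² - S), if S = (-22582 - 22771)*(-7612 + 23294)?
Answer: -711228662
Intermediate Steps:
S = -711225746 (S = -45353*15682 = -711225746)
-((-11 + 65)² - S) = -((-11 + 65)² - 1*(-711225746)) = -(54² + 711225746) = -(2916 + 711225746) = -1*711228662 = -711228662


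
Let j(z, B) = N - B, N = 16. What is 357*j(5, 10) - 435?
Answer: 1707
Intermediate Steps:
j(z, B) = 16 - B
357*j(5, 10) - 435 = 357*(16 - 1*10) - 435 = 357*(16 - 10) - 435 = 357*6 - 435 = 2142 - 435 = 1707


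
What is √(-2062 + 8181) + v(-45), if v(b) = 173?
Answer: 173 + √6119 ≈ 251.22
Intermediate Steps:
√(-2062 + 8181) + v(-45) = √(-2062 + 8181) + 173 = √6119 + 173 = 173 + √6119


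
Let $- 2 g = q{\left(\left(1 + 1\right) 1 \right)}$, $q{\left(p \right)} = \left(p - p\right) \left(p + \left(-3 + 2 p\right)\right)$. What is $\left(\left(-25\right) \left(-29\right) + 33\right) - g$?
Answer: $758$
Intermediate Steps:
$q{\left(p \right)} = 0$ ($q{\left(p \right)} = 0 \left(-3 + 3 p\right) = 0$)
$g = 0$ ($g = \left(- \frac{1}{2}\right) 0 = 0$)
$\left(\left(-25\right) \left(-29\right) + 33\right) - g = \left(\left(-25\right) \left(-29\right) + 33\right) - 0 = \left(725 + 33\right) + 0 = 758 + 0 = 758$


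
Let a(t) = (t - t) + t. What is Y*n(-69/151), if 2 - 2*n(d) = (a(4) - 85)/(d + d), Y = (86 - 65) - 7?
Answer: -27895/46 ≈ -606.41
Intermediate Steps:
Y = 14 (Y = 21 - 7 = 14)
a(t) = t (a(t) = 0 + t = t)
n(d) = 1 + 81/(4*d) (n(d) = 1 - (4 - 85)/(2*(d + d)) = 1 - (-81)/(2*(2*d)) = 1 - (-81)*1/(2*d)/2 = 1 - (-81)/(4*d) = 1 + 81/(4*d))
Y*n(-69/151) = 14*((81/4 - 69/151)/((-69/151))) = 14*((81/4 - 69*1/151)/((-69*1/151))) = 14*((81/4 - 69/151)/(-69/151)) = 14*(-151/69*11955/604) = 14*(-3985/92) = -27895/46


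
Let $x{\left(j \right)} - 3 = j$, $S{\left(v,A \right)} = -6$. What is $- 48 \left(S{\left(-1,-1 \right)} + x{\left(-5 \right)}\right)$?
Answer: $384$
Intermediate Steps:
$x{\left(j \right)} = 3 + j$
$- 48 \left(S{\left(-1,-1 \right)} + x{\left(-5 \right)}\right) = - 48 \left(-6 + \left(3 - 5\right)\right) = - 48 \left(-6 - 2\right) = \left(-48\right) \left(-8\right) = 384$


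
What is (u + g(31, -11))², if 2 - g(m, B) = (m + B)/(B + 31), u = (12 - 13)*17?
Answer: 256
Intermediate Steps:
u = -17 (u = -1*17 = -17)
g(m, B) = 2 - (B + m)/(31 + B) (g(m, B) = 2 - (m + B)/(B + 31) = 2 - (B + m)/(31 + B))
(u + g(31, -11))² = (-17 + (62 - 11 - 1*31)/(31 - 11))² = (-17 + (62 - 11 - 31)/20)² = (-17 + (1/20)*20)² = (-17 + 1)² = (-16)² = 256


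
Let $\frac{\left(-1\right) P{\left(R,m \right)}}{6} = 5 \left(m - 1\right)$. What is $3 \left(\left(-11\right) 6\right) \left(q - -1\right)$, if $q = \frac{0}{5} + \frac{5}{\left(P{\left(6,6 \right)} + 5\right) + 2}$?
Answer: $- \frac{2484}{13} \approx -191.08$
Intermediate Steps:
$P{\left(R,m \right)} = 30 - 30 m$ ($P{\left(R,m \right)} = - 6 \cdot 5 \left(m - 1\right) = - 6 \cdot 5 \left(-1 + m\right) = - 6 \left(-5 + 5 m\right) = 30 - 30 m$)
$q = - \frac{5}{143}$ ($q = \frac{0}{5} + \frac{5}{\left(\left(30 - 180\right) + 5\right) + 2} = 0 \cdot \frac{1}{5} + \frac{5}{\left(\left(30 - 180\right) + 5\right) + 2} = 0 + \frac{5}{\left(-150 + 5\right) + 2} = 0 + \frac{5}{-145 + 2} = 0 + \frac{5}{-143} = 0 + 5 \left(- \frac{1}{143}\right) = 0 - \frac{5}{143} = - \frac{5}{143} \approx -0.034965$)
$3 \left(\left(-11\right) 6\right) \left(q - -1\right) = 3 \left(\left(-11\right) 6\right) \left(- \frac{5}{143} - -1\right) = 3 \left(-66\right) \left(- \frac{5}{143} + 1\right) = \left(-198\right) \frac{138}{143} = - \frac{2484}{13}$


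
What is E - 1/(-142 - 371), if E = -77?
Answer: -39500/513 ≈ -76.998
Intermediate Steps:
E - 1/(-142 - 371) = -77 - 1/(-142 - 371) = -77 - 1/(-513) = -77 - 1*(-1/513) = -77 + 1/513 = -39500/513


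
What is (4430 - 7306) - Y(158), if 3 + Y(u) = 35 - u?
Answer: -2750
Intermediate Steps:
Y(u) = 32 - u (Y(u) = -3 + (35 - u) = 32 - u)
(4430 - 7306) - Y(158) = (4430 - 7306) - (32 - 1*158) = -2876 - (32 - 158) = -2876 - 1*(-126) = -2876 + 126 = -2750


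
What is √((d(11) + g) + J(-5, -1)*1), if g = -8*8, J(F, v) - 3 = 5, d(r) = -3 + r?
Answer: 4*I*√3 ≈ 6.9282*I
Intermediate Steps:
J(F, v) = 8 (J(F, v) = 3 + 5 = 8)
g = -64
√((d(11) + g) + J(-5, -1)*1) = √(((-3 + 11) - 64) + 8*1) = √((8 - 64) + 8) = √(-56 + 8) = √(-48) = 4*I*√3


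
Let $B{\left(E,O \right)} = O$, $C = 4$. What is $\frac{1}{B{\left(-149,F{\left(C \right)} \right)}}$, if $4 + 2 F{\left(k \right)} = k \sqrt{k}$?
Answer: $\frac{1}{2} \approx 0.5$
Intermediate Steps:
$F{\left(k \right)} = -2 + \frac{k^{\frac{3}{2}}}{2}$ ($F{\left(k \right)} = -2 + \frac{k \sqrt{k}}{2} = -2 + \frac{k^{\frac{3}{2}}}{2}$)
$\frac{1}{B{\left(-149,F{\left(C \right)} \right)}} = \frac{1}{-2 + \frac{4^{\frac{3}{2}}}{2}} = \frac{1}{-2 + \frac{1}{2} \cdot 8} = \frac{1}{-2 + 4} = \frac{1}{2}$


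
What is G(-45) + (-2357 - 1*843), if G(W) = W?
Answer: -3245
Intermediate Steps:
G(-45) + (-2357 - 1*843) = -45 + (-2357 - 1*843) = -45 + (-2357 - 843) = -45 - 3200 = -3245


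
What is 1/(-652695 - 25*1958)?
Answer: -1/701645 ≈ -1.4252e-6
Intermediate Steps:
1/(-652695 - 25*1958) = 1/(-652695 - 48950) = 1/(-701645) = -1/701645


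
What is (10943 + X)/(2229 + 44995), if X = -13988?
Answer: -3045/47224 ≈ -0.064480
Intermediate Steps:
(10943 + X)/(2229 + 44995) = (10943 - 13988)/(2229 + 44995) = -3045/47224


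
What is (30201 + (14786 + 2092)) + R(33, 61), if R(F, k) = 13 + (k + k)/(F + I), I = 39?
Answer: 1695373/36 ≈ 47094.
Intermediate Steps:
R(F, k) = 13 + 2*k/(39 + F) (R(F, k) = 13 + (k + k)/(F + 39) = 13 + (2*k)/(39 + F) = 13 + 2*k/(39 + F))
(30201 + (14786 + 2092)) + R(33, 61) = (30201 + (14786 + 2092)) + (507 + 2*61 + 13*33)/(39 + 33) = (30201 + 16878) + (507 + 122 + 429)/72 = 47079 + (1/72)*1058 = 47079 + 529/36 = 1695373/36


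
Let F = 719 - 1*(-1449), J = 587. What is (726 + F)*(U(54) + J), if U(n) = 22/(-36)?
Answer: 15273085/9 ≈ 1.6970e+6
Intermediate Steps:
U(n) = -11/18 (U(n) = 22*(-1/36) = -11/18)
F = 2168 (F = 719 + 1449 = 2168)
(726 + F)*(U(54) + J) = (726 + 2168)*(-11/18 + 587) = 2894*(10555/18) = 15273085/9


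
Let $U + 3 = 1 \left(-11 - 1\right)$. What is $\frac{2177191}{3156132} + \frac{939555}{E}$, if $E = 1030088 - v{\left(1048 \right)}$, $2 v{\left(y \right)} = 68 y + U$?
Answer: $\frac{10260993166577}{6277316150364} \approx 1.6346$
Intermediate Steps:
$U = -15$ ($U = -3 + 1 \left(-11 - 1\right) = -3 + 1 \left(-12\right) = -3 - 12 = -15$)
$v{\left(y \right)} = - \frac{15}{2} + 34 y$ ($v{\left(y \right)} = \frac{68 y - 15}{2} = \frac{-15 + 68 y}{2} = - \frac{15}{2} + 34 y$)
$E = \frac{1988927}{2}$ ($E = 1030088 - \left(- \frac{15}{2} + 34 \cdot 1048\right) = 1030088 - \left(- \frac{15}{2} + 35632\right) = 1030088 - \frac{71249}{2} = \frac{1988927}{2} \approx 9.9446 \cdot 10^{5}$)
$\frac{2177191}{3156132} + \frac{939555}{E} = \frac{2177191}{3156132} + \frac{939555}{\frac{1988927}{2}} = 2177191 \cdot \frac{1}{3156132} + 939555 \cdot \frac{2}{1988927} = \frac{2177191}{3156132} + \frac{1879110}{1988927} = \frac{10260993166577}{6277316150364}$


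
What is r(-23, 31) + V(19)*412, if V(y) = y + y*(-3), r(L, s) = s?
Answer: -15625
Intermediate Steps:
V(y) = -2*y (V(y) = y - 3*y = -2*y)
r(-23, 31) + V(19)*412 = 31 - 2*19*412 = 31 - 38*412 = 31 - 15656 = -15625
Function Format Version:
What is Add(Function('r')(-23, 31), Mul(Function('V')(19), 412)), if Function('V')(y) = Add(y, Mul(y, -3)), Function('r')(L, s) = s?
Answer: -15625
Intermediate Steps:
Function('V')(y) = Mul(-2, y) (Function('V')(y) = Add(y, Mul(-3, y)) = Mul(-2, y))
Add(Function('r')(-23, 31), Mul(Function('V')(19), 412)) = Add(31, Mul(Mul(-2, 19), 412)) = Add(31, Mul(-38, 412)) = Add(31, -15656) = -15625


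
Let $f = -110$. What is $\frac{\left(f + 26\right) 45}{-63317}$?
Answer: $\frac{3780}{63317} \approx 0.0597$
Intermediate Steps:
$\frac{\left(f + 26\right) 45}{-63317} = \frac{\left(-110 + 26\right) 45}{-63317} = \left(-84\right) 45 \left(- \frac{1}{63317}\right) = \left(-3780\right) \left(- \frac{1}{63317}\right) = \frac{3780}{63317}$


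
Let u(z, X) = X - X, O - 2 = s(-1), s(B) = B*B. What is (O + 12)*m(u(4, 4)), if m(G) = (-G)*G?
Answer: 0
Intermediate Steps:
s(B) = B²
O = 3 (O = 2 + (-1)² = 2 + 1 = 3)
u(z, X) = 0
m(G) = -G²
(O + 12)*m(u(4, 4)) = (3 + 12)*(-1*0²) = 15*(-1*0) = 15*0 = 0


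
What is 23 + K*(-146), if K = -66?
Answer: 9659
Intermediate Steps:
23 + K*(-146) = 23 - 66*(-146) = 23 + 9636 = 9659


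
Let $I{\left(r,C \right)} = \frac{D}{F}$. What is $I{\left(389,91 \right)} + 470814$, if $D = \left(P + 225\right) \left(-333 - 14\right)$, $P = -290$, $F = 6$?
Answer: $\frac{2847439}{6} \approx 4.7457 \cdot 10^{5}$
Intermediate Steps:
$D = 22555$ ($D = \left(-290 + 225\right) \left(-333 - 14\right) = \left(-65\right) \left(-347\right) = 22555$)
$I{\left(r,C \right)} = \frac{22555}{6}$
$I{\left(389,91 \right)} + 470814 = \frac{22555}{6} + 470814 = \frac{2847439}{6}$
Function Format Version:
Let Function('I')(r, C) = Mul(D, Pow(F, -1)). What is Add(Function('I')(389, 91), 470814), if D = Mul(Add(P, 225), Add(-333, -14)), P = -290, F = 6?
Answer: Rational(2847439, 6) ≈ 4.7457e+5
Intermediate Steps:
D = 22555 (D = Mul(Add(-290, 225), Add(-333, -14)) = Mul(-65, -347) = 22555)
Function('I')(r, C) = Rational(22555, 6) (Function('I')(r, C) = Mul(22555, Pow(6, -1)) = Mul(22555, Rational(1, 6)) = Rational(22555, 6))
Add(Function('I')(389, 91), 470814) = Add(Rational(22555, 6), 470814) = Rational(2847439, 6)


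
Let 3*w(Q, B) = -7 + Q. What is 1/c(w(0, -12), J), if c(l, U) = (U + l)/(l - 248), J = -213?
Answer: 751/646 ≈ 1.1625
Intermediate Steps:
w(Q, B) = -7/3 + Q/3 (w(Q, B) = (-7 + Q)/3 = -7/3 + Q/3)
c(l, U) = (U + l)/(-248 + l)
1/c(w(0, -12), J) = 1/((-213 + (-7/3 + (⅓)*0))/(-248 + (-7/3 + (⅓)*0))) = 1/((-213 + (-7/3 + 0))/(-248 + (-7/3 + 0))) = 1/((-213 - 7/3)/(-248 - 7/3)) = 1/(-646/3/(-751/3)) = 1/(-3/751*(-646/3)) = 1/(646/751) = 751/646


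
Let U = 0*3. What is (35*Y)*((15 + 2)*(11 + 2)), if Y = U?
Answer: 0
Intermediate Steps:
U = 0
Y = 0
(35*Y)*((15 + 2)*(11 + 2)) = (35*0)*((15 + 2)*(11 + 2)) = 0*(17*13) = 0*221 = 0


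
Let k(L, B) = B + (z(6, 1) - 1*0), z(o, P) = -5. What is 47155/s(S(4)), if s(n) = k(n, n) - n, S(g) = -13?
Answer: -9431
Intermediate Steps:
k(L, B) = -5 + B (k(L, B) = B + (-5 - 1*0) = B + (-5 + 0) = B - 5 = -5 + B)
s(n) = -5 (s(n) = (-5 + n) - n = -5)
47155/s(S(4)) = 47155/(-5) = 47155*(-⅕) = -9431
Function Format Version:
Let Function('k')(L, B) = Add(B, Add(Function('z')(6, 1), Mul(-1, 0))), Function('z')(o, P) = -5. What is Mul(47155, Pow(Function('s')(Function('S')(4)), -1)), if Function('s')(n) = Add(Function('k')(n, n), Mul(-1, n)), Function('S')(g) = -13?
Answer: -9431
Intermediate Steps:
Function('k')(L, B) = Add(-5, B) (Function('k')(L, B) = Add(B, Add(-5, Mul(-1, 0))) = Add(B, Add(-5, 0)) = Add(B, -5) = Add(-5, B))
Function('s')(n) = -5 (Function('s')(n) = Add(Add(-5, n), Mul(-1, n)) = -5)
Mul(47155, Pow(Function('s')(Function('S')(4)), -1)) = Mul(47155, Pow(-5, -1)) = Mul(47155, Rational(-1, 5)) = -9431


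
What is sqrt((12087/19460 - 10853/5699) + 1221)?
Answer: sqrt(194111999084255)/398930 ≈ 34.924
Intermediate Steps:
sqrt((12087/19460 - 10853/5699) + 1221) = sqrt(-1023853/797860 + 1221) = sqrt(973163207/797860) = sqrt(194111999084255)/398930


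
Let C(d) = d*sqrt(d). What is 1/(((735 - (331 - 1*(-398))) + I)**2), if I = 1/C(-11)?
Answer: 14641/(726 + I*sqrt(11))**2 ≈ 0.027776 - 0.00025379*I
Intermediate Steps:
C(d) = d**(3/2)
I = I*sqrt(11)/121 (I = 1/((-11)**(3/2)) = 1/(-11*I*sqrt(11)) = I*sqrt(11)/121 ≈ 0.02741*I)
1/(((735 - (331 - 1*(-398))) + I)**2) = 1/(((735 - (331 - 1*(-398))) + I*sqrt(11)/121)**2) = 1/(((735 - (331 + 398)) + I*sqrt(11)/121)**2) = 1/(((735 - 1*729) + I*sqrt(11)/121)**2) = 1/(((735 - 729) + I*sqrt(11)/121)**2) = 1/((6 + I*sqrt(11)/121)**2) = (6 + I*sqrt(11)/121)**(-2)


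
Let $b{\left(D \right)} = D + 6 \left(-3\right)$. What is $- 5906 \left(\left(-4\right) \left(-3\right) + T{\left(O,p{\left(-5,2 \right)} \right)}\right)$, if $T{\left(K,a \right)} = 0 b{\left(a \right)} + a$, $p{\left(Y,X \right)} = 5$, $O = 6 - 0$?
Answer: $-100402$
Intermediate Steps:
$O = 6$ ($O = 6 + 0 = 6$)
$b{\left(D \right)} = -18 + D$ ($b{\left(D \right)} = D - 18 = -18 + D$)
$T{\left(K,a \right)} = a$ ($T{\left(K,a \right)} = 0 \left(-18 + a\right) + a = 0 + a = a$)
$- 5906 \left(\left(-4\right) \left(-3\right) + T{\left(O,p{\left(-5,2 \right)} \right)}\right) = - 5906 \left(\left(-4\right) \left(-3\right) + 5\right) = - 5906 \left(12 + 5\right) = \left(-5906\right) 17 = -100402$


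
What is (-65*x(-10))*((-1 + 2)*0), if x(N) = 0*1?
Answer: 0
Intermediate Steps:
x(N) = 0
(-65*x(-10))*((-1 + 2)*0) = (-65*0)*((-1 + 2)*0) = 0*(1*0) = 0*0 = 0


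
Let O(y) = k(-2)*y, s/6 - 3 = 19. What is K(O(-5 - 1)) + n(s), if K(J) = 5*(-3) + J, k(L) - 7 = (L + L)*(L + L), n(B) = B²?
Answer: 17271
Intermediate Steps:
s = 132 (s = 18 + 6*19 = 18 + 114 = 132)
k(L) = 7 + 4*L² (k(L) = 7 + (L + L)*(L + L) = 7 + (2*L)*(2*L) = 7 + 4*L²)
O(y) = 23*y (O(y) = (7 + 4*(-2)²)*y = (7 + 4*4)*y = (7 + 16)*y = 23*y)
K(J) = -15 + J
K(O(-5 - 1)) + n(s) = (-15 + 23*(-5 - 1)) + 132² = (-15 + 23*(-6)) + 17424 = (-15 - 138) + 17424 = -153 + 17424 = 17271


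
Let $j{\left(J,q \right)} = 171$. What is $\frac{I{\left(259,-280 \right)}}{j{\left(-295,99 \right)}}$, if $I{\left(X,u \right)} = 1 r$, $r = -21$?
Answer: $- \frac{7}{57} \approx -0.12281$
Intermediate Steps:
$I{\left(X,u \right)} = -21$ ($I{\left(X,u \right)} = 1 \left(-21\right) = -21$)
$\frac{I{\left(259,-280 \right)}}{j{\left(-295,99 \right)}} = - \frac{21}{171} = \left(-21\right) \frac{1}{171} = - \frac{7}{57}$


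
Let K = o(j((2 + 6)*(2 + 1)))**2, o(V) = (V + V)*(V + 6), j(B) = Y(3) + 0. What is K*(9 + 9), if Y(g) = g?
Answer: 52488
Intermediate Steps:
j(B) = 3 (j(B) = 3 + 0 = 3)
o(V) = 2*V*(6 + V) (o(V) = (2*V)*(6 + V) = 2*V*(6 + V))
K = 2916 (K = (2*3*(6 + 3))**2 = (2*3*9)**2 = 54**2 = 2916)
K*(9 + 9) = 2916*(9 + 9) = 2916*18 = 52488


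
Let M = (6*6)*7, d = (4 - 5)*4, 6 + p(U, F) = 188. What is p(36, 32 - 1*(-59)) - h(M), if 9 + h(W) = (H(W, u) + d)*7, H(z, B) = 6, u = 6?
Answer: 177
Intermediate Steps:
p(U, F) = 182 (p(U, F) = -6 + 188 = 182)
d = -4 (d = -1*4 = -4)
M = 252 (M = 36*7 = 252)
h(W) = 5 (h(W) = -9 + (6 - 4)*7 = -9 + 2*7 = -9 + 14 = 5)
p(36, 32 - 1*(-59)) - h(M) = 182 - 1*5 = 182 - 5 = 177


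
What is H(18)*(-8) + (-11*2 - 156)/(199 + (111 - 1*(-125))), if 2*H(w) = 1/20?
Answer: -53/87 ≈ -0.60920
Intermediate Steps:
H(w) = 1/40 (H(w) = (½)/20 = (½)*(1/20) = 1/40)
H(18)*(-8) + (-11*2 - 156)/(199 + (111 - 1*(-125))) = (1/40)*(-8) + (-11*2 - 156)/(199 + (111 - 1*(-125))) = -⅕ + (-22 - 156)/(199 + (111 + 125)) = -⅕ - 178/(199 + 236) = -⅕ - 178/435 = -53/87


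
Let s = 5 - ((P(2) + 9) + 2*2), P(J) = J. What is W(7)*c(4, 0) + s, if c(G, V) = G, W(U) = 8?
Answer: 22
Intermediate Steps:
s = -10 (s = 5 - ((2 + 9) + 2*2) = 5 - (11 + 4) = 5 - 1*15 = 5 - 15 = -10)
W(7)*c(4, 0) + s = 8*4 - 10 = 32 - 10 = 22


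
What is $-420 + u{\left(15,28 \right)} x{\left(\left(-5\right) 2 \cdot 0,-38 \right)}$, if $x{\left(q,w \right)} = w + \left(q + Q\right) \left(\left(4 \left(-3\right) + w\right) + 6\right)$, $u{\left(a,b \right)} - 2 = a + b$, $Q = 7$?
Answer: $-15990$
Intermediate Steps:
$u{\left(a,b \right)} = 2 + a + b$ ($u{\left(a,b \right)} = 2 + \left(a + b\right) = 2 + a + b$)
$x{\left(q,w \right)} = w + \left(-6 + w\right) \left(7 + q\right)$ ($x{\left(q,w \right)} = w + \left(q + 7\right) \left(\left(4 \left(-3\right) + w\right) + 6\right) = w + \left(7 + q\right) \left(\left(-12 + w\right) + 6\right) = w + \left(7 + q\right) \left(-6 + w\right) = w + \left(-6 + w\right) \left(7 + q\right)$)
$-420 + u{\left(15,28 \right)} x{\left(\left(-5\right) 2 \cdot 0,-38 \right)} = -420 + \left(2 + 15 + 28\right) \left(-42 - 6 \left(-5\right) 2 \cdot 0 + 8 \left(-38\right) + \left(-5\right) 2 \cdot 0 \left(-38\right)\right) = -420 + 45 \left(-42 - 6 \left(\left(-10\right) 0\right) - 304 + \left(-10\right) 0 \left(-38\right)\right) = -420 + 45 \left(-42 - 0 - 304 + 0 \left(-38\right)\right) = -420 + 45 \left(-42 + 0 - 304 + 0\right) = -420 + 45 \left(-346\right) = -420 - 15570 = -15990$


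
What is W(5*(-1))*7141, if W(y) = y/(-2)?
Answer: 35705/2 ≈ 17853.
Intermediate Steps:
W(y) = -y/2 (W(y) = y*(-1/2) = -y/2)
W(5*(-1))*7141 = -5*(-1)/2*7141 = -1/2*(-5)*7141 = (5/2)*7141 = 35705/2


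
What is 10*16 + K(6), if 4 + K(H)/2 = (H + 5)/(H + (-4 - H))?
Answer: 293/2 ≈ 146.50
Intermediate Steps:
K(H) = -21/2 - H/2 (K(H) = -8 + 2*((H + 5)/(H + (-4 - H))) = -8 + 2*((5 + H)/(-4)) = -8 + 2*((5 + H)*(-¼)) = -8 + 2*(-5/4 - H/4) = -8 + (-5/2 - H/2) = -21/2 - H/2)
10*16 + K(6) = 10*16 + (-21/2 - ½*6) = 160 + (-21/2 - 3) = 160 - 27/2 = 293/2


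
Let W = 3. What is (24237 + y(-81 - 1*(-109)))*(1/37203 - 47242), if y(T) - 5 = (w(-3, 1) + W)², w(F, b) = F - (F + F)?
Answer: -42669656266750/37203 ≈ -1.1469e+9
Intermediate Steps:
w(F, b) = -F (w(F, b) = F - 2*F = -F)
y(T) = 41 (y(T) = 5 + (-1*(-3) + 3)² = 5 + (3 + 3)² = 5 + 6² = 5 + 36 = 41)
(24237 + y(-81 - 1*(-109)))*(1/37203 - 47242) = (24237 + 41)*(1/37203 - 47242) = 24278*(1/37203 - 47242) = 24278*(-1757544125/37203) = -42669656266750/37203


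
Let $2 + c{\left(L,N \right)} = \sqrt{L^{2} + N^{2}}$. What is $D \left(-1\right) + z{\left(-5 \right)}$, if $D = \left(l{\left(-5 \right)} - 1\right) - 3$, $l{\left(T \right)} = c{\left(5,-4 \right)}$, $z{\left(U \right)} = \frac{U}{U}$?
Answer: $7 - \sqrt{41} \approx 0.59688$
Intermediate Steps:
$z{\left(U \right)} = 1$
$c{\left(L,N \right)} = -2 + \sqrt{L^{2} + N^{2}}$
$l{\left(T \right)} = -2 + \sqrt{41}$ ($l{\left(T \right)} = -2 + \sqrt{5^{2} + \left(-4\right)^{2}} = -2 + \sqrt{25 + 16} = -2 + \sqrt{41}$)
$D = -6 + \sqrt{41}$ ($D = \left(\left(-2 + \sqrt{41}\right) - 1\right) - 3 = \left(-3 + \sqrt{41}\right) - 3 = -6 + \sqrt{41} \approx 0.40312$)
$D \left(-1\right) + z{\left(-5 \right)} = \left(-6 + \sqrt{41}\right) \left(-1\right) + 1 = \left(6 - \sqrt{41}\right) + 1 = 7 - \sqrt{41}$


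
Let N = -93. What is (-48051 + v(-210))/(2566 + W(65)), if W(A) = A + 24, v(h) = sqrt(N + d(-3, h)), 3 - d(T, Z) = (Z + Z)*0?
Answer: -5339/295 + I*sqrt(10)/885 ≈ -18.098 + 0.0035732*I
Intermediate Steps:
d(T, Z) = 3 (d(T, Z) = 3 - (Z + Z)*0 = 3 - 2*Z*0 = 3 - 1*0 = 3 + 0 = 3)
v(h) = 3*I*sqrt(10) (v(h) = sqrt(-93 + 3) = sqrt(-90) = 3*I*sqrt(10))
W(A) = 24 + A
(-48051 + v(-210))/(2566 + W(65)) = (-48051 + 3*I*sqrt(10))/(2566 + (24 + 65)) = (-48051 + 3*I*sqrt(10))/(2566 + 89) = (-48051 + 3*I*sqrt(10))/2655 = (-48051 + 3*I*sqrt(10))*(1/2655) = -5339/295 + I*sqrt(10)/885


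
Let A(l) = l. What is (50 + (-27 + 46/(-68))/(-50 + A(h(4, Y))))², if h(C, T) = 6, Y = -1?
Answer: 5736699081/2238016 ≈ 2563.3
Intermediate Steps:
(50 + (-27 + 46/(-68))/(-50 + A(h(4, Y))))² = (50 + (-27 + 46/(-68))/(-50 + 6))² = (50 + (-27 + 46*(-1/68))/(-44))² = (50 + (-27 - 23/34)*(-1/44))² = (50 - 941/34*(-1/44))² = (50 + 941/1496)² = (75741/1496)² = 5736699081/2238016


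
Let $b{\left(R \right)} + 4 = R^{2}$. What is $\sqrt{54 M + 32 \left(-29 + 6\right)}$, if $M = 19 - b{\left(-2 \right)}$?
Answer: $\sqrt{290} \approx 17.029$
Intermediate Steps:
$b{\left(R \right)} = -4 + R^{2}$
$M = 19$ ($M = 19 - \left(-4 + \left(-2\right)^{2}\right) = 19 - \left(-4 + 4\right) = 19 - 0 = 19 + 0 = 19$)
$\sqrt{54 M + 32 \left(-29 + 6\right)} = \sqrt{54 \cdot 19 + 32 \left(-29 + 6\right)} = \sqrt{1026 + 32 \left(-23\right)} = \sqrt{1026 - 736} = \sqrt{290}$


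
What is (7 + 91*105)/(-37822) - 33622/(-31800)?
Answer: 241894921/300684900 ≈ 0.80448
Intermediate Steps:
(7 + 91*105)/(-37822) - 33622/(-31800) = (7 + 9555)*(-1/37822) - 33622*(-1/31800) = 9562*(-1/37822) + 16811/15900 = -4781/18911 + 16811/15900 = 241894921/300684900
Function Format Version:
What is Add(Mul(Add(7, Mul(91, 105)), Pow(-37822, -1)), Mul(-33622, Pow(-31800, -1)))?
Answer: Rational(241894921, 300684900) ≈ 0.80448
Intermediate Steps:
Add(Mul(Add(7, Mul(91, 105)), Pow(-37822, -1)), Mul(-33622, Pow(-31800, -1))) = Add(Mul(Add(7, 9555), Rational(-1, 37822)), Mul(-33622, Rational(-1, 31800))) = Add(Mul(9562, Rational(-1, 37822)), Rational(16811, 15900)) = Add(Rational(-4781, 18911), Rational(16811, 15900)) = Rational(241894921, 300684900)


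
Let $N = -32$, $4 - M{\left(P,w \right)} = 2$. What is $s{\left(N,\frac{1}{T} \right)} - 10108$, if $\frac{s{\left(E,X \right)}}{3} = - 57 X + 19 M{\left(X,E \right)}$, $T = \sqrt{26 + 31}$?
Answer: $-9994 - 3 \sqrt{57} \approx -10017.0$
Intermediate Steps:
$M{\left(P,w \right)} = 2$ ($M{\left(P,w \right)} = 4 - 2 = 2$)
$T = \sqrt{57} \approx 7.5498$
$s{\left(E,X \right)} = 114 - 171 X$ ($s{\left(E,X \right)} = 3 \left(- 57 X + 19 \cdot 2\right) = 3 \left(- 57 X + 38\right) = 3 \left(38 - 57 X\right) = 114 - 171 X$)
$s{\left(N,\frac{1}{T} \right)} - 10108 = \left(114 - \frac{171}{\sqrt{57}}\right) - 10108 = \left(114 - 171 \frac{\sqrt{57}}{57}\right) - 10108 = \left(114 - 3 \sqrt{57}\right) - 10108 = -9994 - 3 \sqrt{57}$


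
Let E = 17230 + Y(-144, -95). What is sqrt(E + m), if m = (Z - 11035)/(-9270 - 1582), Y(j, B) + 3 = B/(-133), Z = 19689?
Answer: sqrt(24852107060410)/37982 ≈ 131.25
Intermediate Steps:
Y(j, B) = -3 - B/133 (Y(j, B) = -3 + B/(-133) = -3 + B*(-1/133) = -3 - B/133)
m = -4327/5426 (m = (19689 - 11035)/(-9270 - 1582) = 8654/(-10852) = 8654*(-1/10852) = -4327/5426 ≈ -0.79746)
E = 120594/7 (E = 17230 + (-3 - 1/133*(-95)) = 17230 + (-3 + 5/7) = 17230 - 16/7 = 120594/7 ≈ 17228.)
sqrt(E + m) = sqrt(120594/7 - 4327/5426) = sqrt(654312755/37982) = sqrt(24852107060410)/37982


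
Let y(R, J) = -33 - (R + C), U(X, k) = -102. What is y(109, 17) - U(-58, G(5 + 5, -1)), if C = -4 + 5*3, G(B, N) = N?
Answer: -51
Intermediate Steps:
C = 11 (C = -4 + 15 = 11)
y(R, J) = -44 - R (y(R, J) = -33 - (R + 11) = -33 - (11 + R) = -33 + (-11 - R) = -44 - R)
y(109, 17) - U(-58, G(5 + 5, -1)) = (-44 - 1*109) - 1*(-102) = (-44 - 109) + 102 = -153 + 102 = -51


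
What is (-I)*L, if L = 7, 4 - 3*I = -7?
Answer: -77/3 ≈ -25.667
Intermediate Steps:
I = 11/3 (I = 4/3 - ⅓*(-7) = 4/3 + 7/3 = 11/3 ≈ 3.6667)
(-I)*L = -1*11/3*7 = -11/3*7 = -77/3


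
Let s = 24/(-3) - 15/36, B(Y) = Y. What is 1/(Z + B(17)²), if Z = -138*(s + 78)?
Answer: -2/18627 ≈ -0.00010737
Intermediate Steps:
s = -101/12 (s = 24*(-⅓) - 15*1/36 = -8 - 5/12 = -101/12 ≈ -8.4167)
Z = -19205/2 (Z = -138*(-101/12 + 78) = -138*835/12 = -19205/2 ≈ -9602.5)
1/(Z + B(17)²) = 1/(-19205/2 + 17²) = 1/(-19205/2 + 289) = 1/(-18627/2) = -2/18627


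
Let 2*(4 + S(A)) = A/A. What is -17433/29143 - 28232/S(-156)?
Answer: 1645408321/204001 ≈ 8065.7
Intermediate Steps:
S(A) = -7/2 (S(A) = -4 + (A/A)/2 = -4 + (1/2)*1 = -4 + 1/2 = -7/2)
-17433/29143 - 28232/S(-156) = -17433/29143 - 28232/(-7/2) = -17433*1/29143 - 28232*(-2/7) = -17433/29143 + 56464/7 = 1645408321/204001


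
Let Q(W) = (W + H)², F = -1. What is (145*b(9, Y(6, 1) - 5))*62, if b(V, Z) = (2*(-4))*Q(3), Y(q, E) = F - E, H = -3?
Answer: 0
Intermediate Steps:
Y(q, E) = -1 - E
Q(W) = (-3 + W)² (Q(W) = (W - 3)² = (-3 + W)²)
b(V, Z) = 0 (b(V, Z) = (2*(-4))*(-3 + 3)² = -8*0² = -8*0 = 0)
(145*b(9, Y(6, 1) - 5))*62 = (145*0)*62 = 0*62 = 0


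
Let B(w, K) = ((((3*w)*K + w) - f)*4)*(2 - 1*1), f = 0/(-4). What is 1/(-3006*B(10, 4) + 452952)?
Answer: -1/1110168 ≈ -9.0076e-7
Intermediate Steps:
f = 0 (f = 0*(-1/4) = 0)
B(w, K) = 4*w + 12*K*w (B(w, K) = ((((3*w)*K + w) - 1*0)*4)*(2 - 1*1) = (((3*K*w + w) + 0)*4)*(2 - 1) = (((w + 3*K*w) + 0)*4)*1 = ((w + 3*K*w)*4)*1 = (4*w + 12*K*w)*1 = 4*w + 12*K*w)
1/(-3006*B(10, 4) + 452952) = 1/(-12024*10*(1 + 3*4) + 452952) = 1/(-12024*10*(1 + 12) + 452952) = 1/(-12024*10*13 + 452952) = 1/(-3006*520 + 452952) = 1/(-1563120 + 452952) = 1/(-1110168) = -1/1110168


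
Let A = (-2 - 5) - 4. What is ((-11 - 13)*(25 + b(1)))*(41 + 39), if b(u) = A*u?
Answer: -26880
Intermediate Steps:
A = -11 (A = -7 - 4 = -11)
b(u) = -11*u
((-11 - 13)*(25 + b(1)))*(41 + 39) = ((-11 - 13)*(25 - 11*1))*(41 + 39) = -24*(25 - 11)*80 = -24*14*80 = -336*80 = -26880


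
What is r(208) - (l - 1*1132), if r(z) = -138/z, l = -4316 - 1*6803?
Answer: 1274035/104 ≈ 12250.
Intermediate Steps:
l = -11119 (l = -4316 - 6803 = -11119)
r(208) - (l - 1*1132) = -138/208 - (-11119 - 1*1132) = -138*1/208 - (-11119 - 1132) = -69/104 - 1*(-12251) = -69/104 + 12251 = 1274035/104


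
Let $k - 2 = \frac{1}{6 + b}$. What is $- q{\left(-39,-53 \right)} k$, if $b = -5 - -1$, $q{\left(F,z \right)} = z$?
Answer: $\frac{265}{2} \approx 132.5$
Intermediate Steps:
$b = -4$ ($b = -5 + 1 = -4$)
$k = \frac{5}{2}$ ($k = 2 + \frac{1}{6 - 4} = 2 + \frac{1}{2} = \frac{5}{2} \approx 2.5$)
$- q{\left(-39,-53 \right)} k = \left(-1\right) \left(-53\right) \frac{5}{2} = 53 \cdot \frac{5}{2} = \frac{265}{2}$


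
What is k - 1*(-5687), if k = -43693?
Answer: -38006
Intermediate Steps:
k - 1*(-5687) = -43693 - 1*(-5687) = -43693 + 5687 = -38006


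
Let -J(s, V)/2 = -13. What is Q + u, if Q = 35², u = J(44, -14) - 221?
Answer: 1030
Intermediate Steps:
J(s, V) = 26 (J(s, V) = -2*(-13) = 26)
u = -195 (u = 26 - 221 = -195)
Q = 1225
Q + u = 1225 - 195 = 1030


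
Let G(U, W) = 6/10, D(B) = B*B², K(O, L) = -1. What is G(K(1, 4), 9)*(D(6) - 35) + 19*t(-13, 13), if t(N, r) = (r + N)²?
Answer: 543/5 ≈ 108.60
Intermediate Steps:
t(N, r) = (N + r)²
D(B) = B³
G(U, W) = ⅗ (G(U, W) = 6*(⅒) = ⅗)
G(K(1, 4), 9)*(D(6) - 35) + 19*t(-13, 13) = 3*(6³ - 35)/5 + 19*(-13 + 13)² = 3*(216 - 35)/5 + 19*0² = (⅗)*181 + 19*0 = 543/5 + 0 = 543/5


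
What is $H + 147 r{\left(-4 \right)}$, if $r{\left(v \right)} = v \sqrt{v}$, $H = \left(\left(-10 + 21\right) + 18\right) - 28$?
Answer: $1 - 1176 i \approx 1.0 - 1176.0 i$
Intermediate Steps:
$H = 1$ ($H = \left(11 + 18\right) - 28 = 29 - 28 = 1$)
$r{\left(v \right)} = v^{\frac{3}{2}}$
$H + 147 r{\left(-4 \right)} = 1 + 147 \left(-4\right)^{\frac{3}{2}} = 1 + 147 \left(- 8 i\right) = 1 - 1176 i$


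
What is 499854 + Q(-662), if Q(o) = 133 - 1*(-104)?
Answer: 500091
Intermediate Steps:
Q(o) = 237 (Q(o) = 133 + 104 = 237)
499854 + Q(-662) = 499854 + 237 = 500091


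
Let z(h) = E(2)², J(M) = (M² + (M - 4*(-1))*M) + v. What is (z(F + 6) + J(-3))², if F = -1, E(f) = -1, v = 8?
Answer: 225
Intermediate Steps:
J(M) = 8 + M² + M*(4 + M) (J(M) = (M² + (M - 4*(-1))*M) + 8 = (M² + (M + 4)*M) + 8 = (M² + (4 + M)*M) + 8 = (M² + M*(4 + M)) + 8 = 8 + M² + M*(4 + M))
z(h) = 1 (z(h) = (-1)² = 1)
(z(F + 6) + J(-3))² = (1 + (8 + 2*(-3)² + 4*(-3)))² = (1 + (8 + 2*9 - 12))² = (1 + (8 + 18 - 12))² = (1 + 14)² = 15² = 225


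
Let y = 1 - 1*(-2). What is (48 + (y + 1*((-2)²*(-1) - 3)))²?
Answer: 1936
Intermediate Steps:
y = 3 (y = 1 + 2 = 3)
(48 + (y + 1*((-2)²*(-1) - 3)))² = (48 + (3 + 1*((-2)²*(-1) - 3)))² = (48 + (3 + 1*(4*(-1) - 3)))² = (48 + (3 + 1*(-4 - 3)))² = (48 + (3 + 1*(-7)))² = (48 + (3 - 7))² = (48 - 4)² = 44² = 1936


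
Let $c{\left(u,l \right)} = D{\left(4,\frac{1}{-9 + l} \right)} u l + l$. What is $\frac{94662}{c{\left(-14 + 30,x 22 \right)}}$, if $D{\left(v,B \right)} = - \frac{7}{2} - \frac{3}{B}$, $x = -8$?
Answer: $- \frac{47331}{776600} \approx -0.060946$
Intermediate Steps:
$D{\left(v,B \right)} = - \frac{7}{2} - \frac{3}{B}$ ($D{\left(v,B \right)} = \left(-7\right) \frac{1}{2} - \frac{3}{B} = - \frac{7}{2} - \frac{3}{B}$)
$c{\left(u,l \right)} = l + l u \left(\frac{47}{2} - 3 l\right)$ ($c{\left(u,l \right)} = \left(- \frac{7}{2} - \frac{3}{\frac{1}{-9 + l}}\right) u l + l = \left(- \frac{7}{2} - 3 \left(-9 + l\right)\right) u l + l = \left(- \frac{7}{2} - \left(-27 + 3 l\right)\right) u l + l = \left(\frac{47}{2} - 3 l\right) u l + l = u \left(\frac{47}{2} - 3 l\right) l + l = l u \left(\frac{47}{2} - 3 l\right) + l = l + l u \left(\frac{47}{2} - 3 l\right)$)
$\frac{94662}{c{\left(-14 + 30,x 22 \right)}} = \frac{94662}{\left(- \frac{1}{2}\right) \left(\left(-8\right) 22\right) \left(-2 + \left(-14 + 30\right) \left(-47 + 6 \left(\left(-8\right) 22\right)\right)\right)} = \frac{94662}{\left(- \frac{1}{2}\right) \left(-176\right) \left(-2 + 16 \left(-47 + 6 \left(-176\right)\right)\right)} = \frac{94662}{\left(- \frac{1}{2}\right) \left(-176\right) \left(-2 + 16 \left(-47 - 1056\right)\right)} = \frac{94662}{\left(- \frac{1}{2}\right) \left(-176\right) \left(-2 + 16 \left(-1103\right)\right)} = \frac{94662}{\left(- \frac{1}{2}\right) \left(-176\right) \left(-2 - 17648\right)} = \frac{94662}{\left(- \frac{1}{2}\right) \left(-176\right) \left(-17650\right)} = \frac{94662}{-1553200} = 94662 \left(- \frac{1}{1553200}\right) = - \frac{47331}{776600}$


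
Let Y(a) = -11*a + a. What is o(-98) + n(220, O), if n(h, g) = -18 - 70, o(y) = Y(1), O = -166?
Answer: -98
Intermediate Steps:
Y(a) = -10*a
o(y) = -10 (o(y) = -10*1 = -10)
n(h, g) = -88
o(-98) + n(220, O) = -10 - 88 = -98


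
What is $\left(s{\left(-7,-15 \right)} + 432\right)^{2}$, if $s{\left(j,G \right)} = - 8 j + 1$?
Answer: $239121$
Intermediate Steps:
$s{\left(j,G \right)} = 1 - 8 j$
$\left(s{\left(-7,-15 \right)} + 432\right)^{2} = \left(\left(1 - -56\right) + 432\right)^{2} = \left(\left(1 + 56\right) + 432\right)^{2} = \left(57 + 432\right)^{2} = 489^{2} = 239121$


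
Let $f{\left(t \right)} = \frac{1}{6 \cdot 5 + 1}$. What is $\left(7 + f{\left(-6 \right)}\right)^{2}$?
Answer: $\frac{47524}{961} \approx 49.453$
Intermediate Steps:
$f{\left(t \right)} = \frac{1}{31}$ ($f{\left(t \right)} = \frac{1}{30 + 1} = \frac{1}{31}$)
$\left(7 + f{\left(-6 \right)}\right)^{2} = \left(7 + \frac{1}{31}\right)^{2} = \left(\frac{218}{31}\right)^{2} = \frac{47524}{961}$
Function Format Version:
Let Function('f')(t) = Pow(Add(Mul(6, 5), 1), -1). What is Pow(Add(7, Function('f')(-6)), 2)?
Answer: Rational(47524, 961) ≈ 49.453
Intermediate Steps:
Function('f')(t) = Rational(1, 31) (Function('f')(t) = Pow(Add(30, 1), -1) = Pow(31, -1) = Rational(1, 31))
Pow(Add(7, Function('f')(-6)), 2) = Pow(Add(7, Rational(1, 31)), 2) = Pow(Rational(218, 31), 2) = Rational(47524, 961)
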